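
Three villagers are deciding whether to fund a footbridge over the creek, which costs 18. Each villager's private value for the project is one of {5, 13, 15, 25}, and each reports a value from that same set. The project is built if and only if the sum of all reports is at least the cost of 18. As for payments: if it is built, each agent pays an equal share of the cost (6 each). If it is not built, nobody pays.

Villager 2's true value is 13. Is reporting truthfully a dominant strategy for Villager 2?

Yes

Check each profile of the others' reports and compare truth against every alternative report.
Others report (5, 5): truth gives 7, best alternative gives 7.
Others report (5, 13): truth gives 7, best alternative gives 7.
Others report (5, 15): truth gives 7, best alternative gives 7.
Others report (5, 25): truth gives 7, best alternative gives 7.
Others report (13, 5): truth gives 7, best alternative gives 7.
Others report (13, 13): truth gives 7, best alternative gives 7.
(Remaining 10 profiles checked similarly; truth is weakly best in each.)
In every case the truthful report is at least as good as any alternative, so it is a dominant strategy.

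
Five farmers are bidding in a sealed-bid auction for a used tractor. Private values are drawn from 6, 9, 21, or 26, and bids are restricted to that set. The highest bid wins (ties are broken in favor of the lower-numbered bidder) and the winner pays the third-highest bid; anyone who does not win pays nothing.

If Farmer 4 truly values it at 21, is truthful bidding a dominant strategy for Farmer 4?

Consider the case where Farmer 1 bids 6, Farmer 2 bids 6, Farmer 3 bids 6 and Farmer 5 bids 26.
Truthful bid 21: loses, pays 0, utility 0.
Bid 26 instead: wins, pays 6, utility 21 - 6 = 15.
Since 15 > 0, bidding 26 is strictly better here, so truthful bidding is not dominant.

No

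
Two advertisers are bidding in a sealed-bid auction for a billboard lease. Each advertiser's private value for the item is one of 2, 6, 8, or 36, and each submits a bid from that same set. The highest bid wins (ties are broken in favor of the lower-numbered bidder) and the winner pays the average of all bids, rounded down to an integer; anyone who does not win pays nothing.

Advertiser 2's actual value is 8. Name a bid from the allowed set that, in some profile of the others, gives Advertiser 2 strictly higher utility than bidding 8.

6

Suppose Advertiser 1 bids 2.
Bid 8: wins, pays 5, utility 8 - 5 = 3.
Bid 6: wins, pays 4, utility 8 - 4 = 4.
So bidding 6 beats truth here (4 > 3).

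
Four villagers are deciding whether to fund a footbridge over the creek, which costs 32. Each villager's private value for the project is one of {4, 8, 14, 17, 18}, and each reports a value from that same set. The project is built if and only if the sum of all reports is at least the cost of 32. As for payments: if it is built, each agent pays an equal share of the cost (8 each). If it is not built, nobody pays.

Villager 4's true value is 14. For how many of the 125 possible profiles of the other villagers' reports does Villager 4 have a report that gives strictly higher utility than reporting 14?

3

Others report (4, 4, 8): truth gives 0; report 17 gives 6 > 0. Violating.
Others report (4, 8, 4): truth gives 0; report 17 gives 6 > 0. Violating.
Others report (8, 4, 4): truth gives 0; report 17 gives 6 > 0. Violating.
Others report (4, 4, 4): truth gives 0; no alternative beats it.
Others report (4, 4, 14): truth gives 6; no alternative beats it.
(Checking all 125 profiles: 3 have a profitable deviation, 122 do not.)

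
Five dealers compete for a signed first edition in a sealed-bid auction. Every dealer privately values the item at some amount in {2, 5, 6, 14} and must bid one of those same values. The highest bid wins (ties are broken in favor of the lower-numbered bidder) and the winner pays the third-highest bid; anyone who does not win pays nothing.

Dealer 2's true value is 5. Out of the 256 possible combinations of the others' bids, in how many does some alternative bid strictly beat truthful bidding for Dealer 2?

8

Others bid (2, 2, 2, 6): truth gives 0; bid 6 gives 3 > 0. Violating.
Others bid (2, 2, 2, 14): truth gives 0; bid 14 gives 3 > 0. Violating.
Others bid (2, 2, 6, 2): truth gives 0; bid 6 gives 3 > 0. Violating.
Others bid (2, 2, 14, 2): truth gives 0; bid 14 gives 3 > 0. Violating.
Others bid (2, 2, 2, 2): truth gives 3; no alternative beats it.
Others bid (2, 2, 2, 5): truth gives 3; no alternative beats it.
(Checking all 256 profiles: 8 have a profitable deviation, 248 do not.)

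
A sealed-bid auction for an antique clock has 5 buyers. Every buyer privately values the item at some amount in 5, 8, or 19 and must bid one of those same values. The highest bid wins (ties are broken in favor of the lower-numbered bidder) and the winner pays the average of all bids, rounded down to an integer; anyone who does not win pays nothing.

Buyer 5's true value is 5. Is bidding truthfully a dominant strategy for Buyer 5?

Check each profile of the others' bids and compare truth against every alternative bid.
Others bid (5, 5, 5, 5): truth gives 0, best alternative gives 0.
Others bid (5, 5, 5, 8): truth gives 0, best alternative gives 0.
Others bid (5, 5, 5, 19): truth gives 0, best alternative gives 0.
Others bid (5, 5, 8, 5): truth gives 0, best alternative gives 0.
Others bid (5, 5, 8, 8): truth gives 0, best alternative gives 0.
Others bid (5, 5, 8, 19): truth gives 0, best alternative gives 0.
(Remaining 75 profiles checked similarly; truth is weakly best in each.)
In every case the truthful bid is at least as good as any alternative, so it is a dominant strategy.

Yes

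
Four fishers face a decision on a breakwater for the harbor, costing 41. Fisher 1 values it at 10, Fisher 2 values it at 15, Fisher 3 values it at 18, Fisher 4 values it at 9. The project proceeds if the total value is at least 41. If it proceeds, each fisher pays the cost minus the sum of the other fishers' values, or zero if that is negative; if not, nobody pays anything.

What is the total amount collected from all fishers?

11

Total value 52 ≥ cost 41, so it is built.
Fisher 1: others sum to 42; max(0, 41 - 42) = 0.
Fisher 2: others sum to 37; max(0, 41 - 37) = 4.
Fisher 3: others sum to 34; max(0, 41 - 34) = 7.
Fisher 4: others sum to 43; max(0, 41 - 43) = 0.
Total collected = 0 + 4 + 7 + 0 = 11.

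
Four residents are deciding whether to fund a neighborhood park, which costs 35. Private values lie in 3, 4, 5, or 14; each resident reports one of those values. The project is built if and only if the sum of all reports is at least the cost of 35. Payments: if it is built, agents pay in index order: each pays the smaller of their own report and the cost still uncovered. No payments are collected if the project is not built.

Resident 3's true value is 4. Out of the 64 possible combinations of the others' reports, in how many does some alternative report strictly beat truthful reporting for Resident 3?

7

Others report (4, 14, 14): truth gives 0; report 3 gives 1 > 0. Violating.
Others report (5, 14, 14): truth gives 0; report 3 gives 1 > 0. Violating.
Others report (14, 4, 14): truth gives 0; report 3 gives 1 > 0. Violating.
Others report (14, 5, 14): truth gives 0; report 3 gives 1 > 0. Violating.
Others report (3, 3, 3): truth gives 0; no alternative beats it.
Others report (3, 3, 4): truth gives 0; no alternative beats it.
(Checking all 64 profiles: 7 have a profitable deviation, 57 do not.)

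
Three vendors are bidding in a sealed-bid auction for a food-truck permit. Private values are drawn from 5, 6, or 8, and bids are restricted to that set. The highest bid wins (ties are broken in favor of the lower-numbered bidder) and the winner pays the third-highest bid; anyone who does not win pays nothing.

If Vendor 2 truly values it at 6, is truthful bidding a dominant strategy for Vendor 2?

No

Consider the case where Vendor 1 bids 5 and Vendor 3 bids 8.
Truthful bid 6: loses, pays 0, utility 0.
Bid 8 instead: wins, pays 5, utility 6 - 5 = 1.
Since 1 > 0, bidding 8 is strictly better here, so truthful bidding is not dominant.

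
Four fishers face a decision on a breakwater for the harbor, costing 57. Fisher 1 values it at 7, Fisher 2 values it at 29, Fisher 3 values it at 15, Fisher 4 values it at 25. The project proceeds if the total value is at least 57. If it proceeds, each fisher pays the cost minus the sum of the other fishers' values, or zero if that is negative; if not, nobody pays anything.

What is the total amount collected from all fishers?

Total value 76 ≥ cost 57, so it is built.
Fisher 1: others sum to 69; max(0, 57 - 69) = 0.
Fisher 2: others sum to 47; max(0, 57 - 47) = 10.
Fisher 3: others sum to 61; max(0, 57 - 61) = 0.
Fisher 4: others sum to 51; max(0, 57 - 51) = 6.
Total collected = 0 + 10 + 0 + 6 = 16.

16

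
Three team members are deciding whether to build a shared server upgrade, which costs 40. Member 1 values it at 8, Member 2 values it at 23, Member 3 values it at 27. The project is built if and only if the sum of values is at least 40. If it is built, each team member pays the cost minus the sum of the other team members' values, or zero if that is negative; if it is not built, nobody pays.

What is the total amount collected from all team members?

Total value 58 ≥ cost 40, so it is built.
Member 1: others sum to 50; max(0, 40 - 50) = 0.
Member 2: others sum to 35; max(0, 40 - 35) = 5.
Member 3: others sum to 31; max(0, 40 - 31) = 9.
Total collected = 0 + 5 + 9 = 14.

14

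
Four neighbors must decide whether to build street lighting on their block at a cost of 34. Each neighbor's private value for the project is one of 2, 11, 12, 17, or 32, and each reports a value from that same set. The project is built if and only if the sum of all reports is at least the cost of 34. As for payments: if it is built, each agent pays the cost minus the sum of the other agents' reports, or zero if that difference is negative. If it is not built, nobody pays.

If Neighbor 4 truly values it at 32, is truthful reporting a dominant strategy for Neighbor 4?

Check each profile of the others' reports and compare truth against every alternative report.
Others report (2, 2, 12): truth gives 14, best alternative gives 0.
Others report (2, 12, 2): truth gives 14, best alternative gives 0.
Others report (12, 2, 2): truth gives 14, best alternative gives 0.
Others report (2, 2, 11): truth gives 13, best alternative gives 0.
Others report (2, 11, 2): truth gives 13, best alternative gives 0.
Others report (11, 2, 2): truth gives 13, best alternative gives 0.
(Remaining 119 profiles checked similarly; truth is weakly best in each.)
In every case the truthful report is at least as good as any alternative, so it is a dominant strategy.

Yes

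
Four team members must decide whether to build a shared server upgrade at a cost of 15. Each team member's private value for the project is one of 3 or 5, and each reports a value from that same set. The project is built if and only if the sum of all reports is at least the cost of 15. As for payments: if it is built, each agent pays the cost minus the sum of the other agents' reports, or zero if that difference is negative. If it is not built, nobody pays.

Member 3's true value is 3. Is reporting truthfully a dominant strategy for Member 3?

Check each profile of the others' reports and compare truth against every alternative report.
Others report (3, 3, 5): truth gives 0, best alternative gives -1.
Others report (3, 5, 3): truth gives 0, best alternative gives -1.
Others report (5, 3, 3): truth gives 0, best alternative gives -1.
Others report (5, 5, 5): truth gives 3, best alternative gives 3.
Others report (3, 5, 5): truth gives 1, best alternative gives 1.
Others report (5, 3, 5): truth gives 1, best alternative gives 1.
(Remaining 2 profiles checked similarly; truth is weakly best in each.)
In every case the truthful report is at least as good as any alternative, so it is a dominant strategy.

Yes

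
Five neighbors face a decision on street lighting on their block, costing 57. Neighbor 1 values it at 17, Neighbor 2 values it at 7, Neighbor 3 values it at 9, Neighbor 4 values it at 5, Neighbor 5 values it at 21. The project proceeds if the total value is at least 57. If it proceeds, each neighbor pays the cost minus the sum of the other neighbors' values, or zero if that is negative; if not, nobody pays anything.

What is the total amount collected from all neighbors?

49

Total value 59 ≥ cost 57, so it is built.
Neighbor 1: others sum to 42; max(0, 57 - 42) = 15.
Neighbor 2: others sum to 52; max(0, 57 - 52) = 5.
Neighbor 3: others sum to 50; max(0, 57 - 50) = 7.
Neighbor 4: others sum to 54; max(0, 57 - 54) = 3.
Neighbor 5: others sum to 38; max(0, 57 - 38) = 19.
Total collected = 15 + 5 + 7 + 3 + 19 = 49.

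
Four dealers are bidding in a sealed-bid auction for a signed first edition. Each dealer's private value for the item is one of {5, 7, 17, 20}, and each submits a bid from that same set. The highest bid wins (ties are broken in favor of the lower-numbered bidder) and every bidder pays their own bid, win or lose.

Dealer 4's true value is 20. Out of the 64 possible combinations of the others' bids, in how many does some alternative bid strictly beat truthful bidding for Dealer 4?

Others bid (5, 5, 5): truth gives 0; bid 7 gives 13 > 0. Violating.
Others bid (5, 5, 7): truth gives 0; bid 17 gives 3 > 0. Violating.
Others bid (5, 5, 20): truth gives -20; bid 5 gives -5 > -20. Violating.
Others bid (5, 7, 5): truth gives 0; bid 17 gives 3 > 0. Violating.
Others bid (5, 5, 17): truth gives 0; no alternative beats it.
Others bid (5, 7, 17): truth gives 0; no alternative beats it.
(Checking all 64 profiles: 45 have a profitable deviation, 19 do not.)

45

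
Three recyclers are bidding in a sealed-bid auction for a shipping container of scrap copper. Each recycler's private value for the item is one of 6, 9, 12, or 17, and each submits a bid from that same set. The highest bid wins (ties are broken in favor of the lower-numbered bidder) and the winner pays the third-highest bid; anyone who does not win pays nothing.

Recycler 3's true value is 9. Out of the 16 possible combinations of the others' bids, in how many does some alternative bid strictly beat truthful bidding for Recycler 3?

4

Others bid (6, 9): truth gives 0; bid 12 gives 3 > 0. Violating.
Others bid (6, 12): truth gives 0; bid 17 gives 3 > 0. Violating.
Others bid (9, 6): truth gives 0; bid 12 gives 3 > 0. Violating.
Others bid (12, 6): truth gives 0; bid 17 gives 3 > 0. Violating.
Others bid (6, 6): truth gives 3; no alternative beats it.
Others bid (6, 17): truth gives 0; no alternative beats it.
(Checking all 16 profiles: 4 have a profitable deviation, 12 do not.)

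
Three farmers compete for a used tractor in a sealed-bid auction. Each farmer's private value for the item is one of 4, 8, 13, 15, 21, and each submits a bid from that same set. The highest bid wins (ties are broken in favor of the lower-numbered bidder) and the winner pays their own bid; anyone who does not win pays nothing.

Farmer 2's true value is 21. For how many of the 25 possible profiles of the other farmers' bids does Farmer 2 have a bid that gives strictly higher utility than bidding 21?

Others bid (4, 4): truth gives 0; bid 8 gives 13 > 0. Violating.
Others bid (4, 8): truth gives 0; bid 8 gives 13 > 0. Violating.
Others bid (4, 13): truth gives 0; bid 13 gives 8 > 0. Violating.
Others bid (4, 15): truth gives 0; bid 15 gives 6 > 0. Violating.
Others bid (4, 21): truth gives 0; no alternative beats it.
Others bid (8, 21): truth gives 0; no alternative beats it.
(Checking all 25 profiles: 12 have a profitable deviation, 13 do not.)

12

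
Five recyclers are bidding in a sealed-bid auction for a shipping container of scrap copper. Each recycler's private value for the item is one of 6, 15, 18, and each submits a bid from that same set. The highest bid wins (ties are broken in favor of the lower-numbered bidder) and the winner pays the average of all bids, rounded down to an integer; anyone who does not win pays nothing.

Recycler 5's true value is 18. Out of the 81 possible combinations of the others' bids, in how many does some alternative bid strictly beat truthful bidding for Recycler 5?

Others bid (6, 6, 6, 6): truth gives 10; bid 15 gives 11 > 10. Violating.
Others bid (6, 6, 6, 15): truth gives 8; no alternative beats it.
Others bid (6, 6, 6, 18): truth gives 0; no alternative beats it.
(Checking all 81 profiles: 1 has a profitable deviation, 80 do not.)

1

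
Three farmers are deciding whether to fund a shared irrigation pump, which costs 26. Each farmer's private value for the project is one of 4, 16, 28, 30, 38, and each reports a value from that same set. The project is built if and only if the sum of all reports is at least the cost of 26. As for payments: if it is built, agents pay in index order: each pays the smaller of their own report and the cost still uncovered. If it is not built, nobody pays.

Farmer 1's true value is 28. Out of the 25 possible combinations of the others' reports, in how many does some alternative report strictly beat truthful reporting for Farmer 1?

24

Others report (4, 16): truth gives 2; report 16 gives 12 > 2. Violating.
Others report (4, 28): truth gives 2; report 4 gives 24 > 2. Violating.
Others report (4, 30): truth gives 2; report 4 gives 24 > 2. Violating.
Others report (4, 38): truth gives 2; report 4 gives 24 > 2. Violating.
Others report (4, 4): truth gives 2; no alternative beats it.
(Checking all 25 profiles: 24 have a profitable deviation, 1 does not.)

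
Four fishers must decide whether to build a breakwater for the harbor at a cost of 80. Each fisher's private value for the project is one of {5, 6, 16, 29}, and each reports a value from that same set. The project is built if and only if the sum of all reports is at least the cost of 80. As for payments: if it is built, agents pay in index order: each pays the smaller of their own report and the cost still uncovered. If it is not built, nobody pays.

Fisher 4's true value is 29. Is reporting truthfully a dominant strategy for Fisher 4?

Check each profile of the others' reports and compare truth against every alternative report.
Others report (5, 29, 29): truth gives 12, best alternative gives 0.
Others report (29, 5, 29): truth gives 12, best alternative gives 0.
Others report (29, 29, 5): truth gives 12, best alternative gives 0.
Others report (16, 16, 29): truth gives 10, best alternative gives 0.
Others report (16, 29, 16): truth gives 10, best alternative gives 0.
Others report (29, 16, 16): truth gives 10, best alternative gives 0.
(Remaining 58 profiles checked similarly; truth is weakly best in each.)
In every case the truthful report is at least as good as any alternative, so it is a dominant strategy.

Yes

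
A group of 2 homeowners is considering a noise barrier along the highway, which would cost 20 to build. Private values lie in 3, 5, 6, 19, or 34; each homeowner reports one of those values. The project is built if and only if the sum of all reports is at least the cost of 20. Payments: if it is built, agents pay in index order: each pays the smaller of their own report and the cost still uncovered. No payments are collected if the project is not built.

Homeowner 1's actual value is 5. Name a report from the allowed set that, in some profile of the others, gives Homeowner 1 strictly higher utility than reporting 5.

3

Suppose Homeowner 2 reports 19.
Report 5: project built, pays 5, utility 5 - 5 = 0.
Report 3: project built, pays 3, utility 5 - 3 = 2.
So reporting 3 beats truth here (2 > 0).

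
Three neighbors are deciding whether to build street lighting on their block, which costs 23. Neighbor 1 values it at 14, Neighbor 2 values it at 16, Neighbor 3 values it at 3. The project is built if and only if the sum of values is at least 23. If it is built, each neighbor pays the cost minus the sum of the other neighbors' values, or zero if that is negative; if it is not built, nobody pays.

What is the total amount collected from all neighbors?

Total value 33 ≥ cost 23, so it is built.
Neighbor 1: others sum to 19; max(0, 23 - 19) = 4.
Neighbor 2: others sum to 17; max(0, 23 - 17) = 6.
Neighbor 3: others sum to 30; max(0, 23 - 30) = 0.
Total collected = 4 + 6 + 0 = 10.

10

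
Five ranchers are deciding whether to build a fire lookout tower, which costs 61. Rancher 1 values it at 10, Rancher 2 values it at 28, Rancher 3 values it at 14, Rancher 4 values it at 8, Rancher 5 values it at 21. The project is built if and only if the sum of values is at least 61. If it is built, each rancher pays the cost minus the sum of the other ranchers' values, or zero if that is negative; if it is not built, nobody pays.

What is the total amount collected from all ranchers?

Total value 81 ≥ cost 61, so it is built.
Rancher 1: others sum to 71; max(0, 61 - 71) = 0.
Rancher 2: others sum to 53; max(0, 61 - 53) = 8.
Rancher 3: others sum to 67; max(0, 61 - 67) = 0.
Rancher 4: others sum to 73; max(0, 61 - 73) = 0.
Rancher 5: others sum to 60; max(0, 61 - 60) = 1.
Total collected = 0 + 8 + 0 + 0 + 1 = 9.

9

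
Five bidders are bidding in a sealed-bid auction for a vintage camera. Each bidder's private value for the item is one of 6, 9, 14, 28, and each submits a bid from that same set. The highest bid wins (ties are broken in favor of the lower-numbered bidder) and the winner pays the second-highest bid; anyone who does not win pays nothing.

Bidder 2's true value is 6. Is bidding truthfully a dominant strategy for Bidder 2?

Check each profile of the others' bids and compare truth against every alternative bid.
Others bid (6, 6, 6, 9): truth gives 0, best alternative gives -3.
Others bid (6, 6, 9, 6): truth gives 0, best alternative gives -3.
Others bid (6, 6, 9, 9): truth gives 0, best alternative gives -3.
Others bid (6, 9, 6, 6): truth gives 0, best alternative gives -3.
Others bid (6, 9, 6, 9): truth gives 0, best alternative gives -3.
Others bid (6, 9, 9, 6): truth gives 0, best alternative gives -3.
(Remaining 250 profiles checked similarly; truth is weakly best in each.)
In every case the truthful bid is at least as good as any alternative, so it is a dominant strategy.

Yes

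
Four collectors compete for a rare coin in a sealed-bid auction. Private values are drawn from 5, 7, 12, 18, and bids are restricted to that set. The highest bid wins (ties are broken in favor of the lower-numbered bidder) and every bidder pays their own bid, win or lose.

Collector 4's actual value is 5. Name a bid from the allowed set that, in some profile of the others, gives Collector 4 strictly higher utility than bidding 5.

Suppose Collector 1 bids 5, Collector 2 bids 5 and Collector 3 bids 5.
Bid 5: loses but pays 5, utility -5.
Bid 7: wins, pays 7, utility 5 - 7 = -2.
So bidding 7 beats truth here (-2 > -5).

7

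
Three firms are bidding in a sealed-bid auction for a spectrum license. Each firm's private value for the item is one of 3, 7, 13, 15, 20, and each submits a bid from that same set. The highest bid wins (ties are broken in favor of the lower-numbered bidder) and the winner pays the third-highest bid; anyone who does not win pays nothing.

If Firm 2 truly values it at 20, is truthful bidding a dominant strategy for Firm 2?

Yes

Check each profile of the others' bids and compare truth against every alternative bid.
Others bid (3, 20): truth gives 17, best alternative gives 0.
Others bid (15, 3): truth gives 17, best alternative gives 0.
Others bid (7, 20): truth gives 13, best alternative gives 0.
Others bid (15, 7): truth gives 13, best alternative gives 0.
Others bid (13, 20): truth gives 7, best alternative gives 0.
Others bid (15, 13): truth gives 7, best alternative gives 0.
(Remaining 19 profiles checked similarly; truth is weakly best in each.)
In every case the truthful bid is at least as good as any alternative, so it is a dominant strategy.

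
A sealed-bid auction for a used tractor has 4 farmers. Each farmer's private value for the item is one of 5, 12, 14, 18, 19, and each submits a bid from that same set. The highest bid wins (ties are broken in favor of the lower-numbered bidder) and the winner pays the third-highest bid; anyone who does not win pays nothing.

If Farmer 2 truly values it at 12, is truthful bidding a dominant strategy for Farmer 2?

No

Consider the case where Farmer 1 bids 5, Farmer 3 bids 5 and Farmer 4 bids 14.
Truthful bid 12: loses, pays 0, utility 0.
Bid 14 instead: wins, pays 5, utility 12 - 5 = 7.
Since 7 > 0, bidding 14 is strictly better here, so truthful bidding is not dominant.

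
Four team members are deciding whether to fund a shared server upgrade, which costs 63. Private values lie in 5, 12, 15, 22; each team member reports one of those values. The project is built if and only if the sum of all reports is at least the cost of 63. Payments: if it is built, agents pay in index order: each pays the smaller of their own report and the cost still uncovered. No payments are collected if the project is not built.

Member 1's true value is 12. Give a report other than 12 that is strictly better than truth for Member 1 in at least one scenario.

Suppose Member 2 reports 15, Member 3 reports 22 and Member 4 reports 22.
Report 12: project built, pays 12, utility 12 - 12 = 0.
Report 5: project built, pays 5, utility 12 - 5 = 7.
So reporting 5 beats truth here (7 > 0).

5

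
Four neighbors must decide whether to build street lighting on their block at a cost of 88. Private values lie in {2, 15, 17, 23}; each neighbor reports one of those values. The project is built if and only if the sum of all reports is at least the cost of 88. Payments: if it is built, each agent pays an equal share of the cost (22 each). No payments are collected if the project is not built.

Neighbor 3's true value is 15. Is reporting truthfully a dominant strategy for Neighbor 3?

Yes

Check each profile of the others' reports and compare truth against every alternative report.
Others report (2, 2, 2): truth gives 0, best alternative gives 0.
Others report (2, 2, 15): truth gives 0, best alternative gives 0.
Others report (2, 2, 17): truth gives 0, best alternative gives 0.
Others report (2, 2, 23): truth gives 0, best alternative gives 0.
Others report (2, 15, 2): truth gives 0, best alternative gives 0.
Others report (2, 15, 15): truth gives 0, best alternative gives 0.
(Remaining 58 profiles checked similarly; truth is weakly best in each.)
In every case the truthful report is at least as good as any alternative, so it is a dominant strategy.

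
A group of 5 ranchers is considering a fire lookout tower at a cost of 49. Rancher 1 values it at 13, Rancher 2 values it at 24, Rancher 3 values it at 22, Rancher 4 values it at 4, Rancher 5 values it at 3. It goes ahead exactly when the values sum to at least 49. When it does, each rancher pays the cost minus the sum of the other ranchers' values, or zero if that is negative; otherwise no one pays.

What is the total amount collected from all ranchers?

12

Total value 66 ≥ cost 49, so it is built.
Rancher 1: others sum to 53; max(0, 49 - 53) = 0.
Rancher 2: others sum to 42; max(0, 49 - 42) = 7.
Rancher 3: others sum to 44; max(0, 49 - 44) = 5.
Rancher 4: others sum to 62; max(0, 49 - 62) = 0.
Rancher 5: others sum to 63; max(0, 49 - 63) = 0.
Total collected = 0 + 7 + 5 + 0 + 0 = 12.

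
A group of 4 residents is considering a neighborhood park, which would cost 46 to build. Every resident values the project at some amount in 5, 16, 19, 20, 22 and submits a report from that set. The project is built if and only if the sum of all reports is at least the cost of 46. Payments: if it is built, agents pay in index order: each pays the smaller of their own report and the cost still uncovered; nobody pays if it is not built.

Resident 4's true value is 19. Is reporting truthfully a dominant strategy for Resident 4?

Yes

Check each profile of the others' reports and compare truth against every alternative report.
Others report (5, 19, 22): truth gives 19, best alternative gives 19.
Others report (5, 20, 22): truth gives 19, best alternative gives 19.
Others report (5, 22, 19): truth gives 19, best alternative gives 19.
Others report (5, 22, 20): truth gives 19, best alternative gives 19.
Others report (5, 22, 22): truth gives 19, best alternative gives 19.
Others report (16, 16, 16): truth gives 19, best alternative gives 19.
(Remaining 119 profiles checked similarly; truth is weakly best in each.)
In every case the truthful report is at least as good as any alternative, so it is a dominant strategy.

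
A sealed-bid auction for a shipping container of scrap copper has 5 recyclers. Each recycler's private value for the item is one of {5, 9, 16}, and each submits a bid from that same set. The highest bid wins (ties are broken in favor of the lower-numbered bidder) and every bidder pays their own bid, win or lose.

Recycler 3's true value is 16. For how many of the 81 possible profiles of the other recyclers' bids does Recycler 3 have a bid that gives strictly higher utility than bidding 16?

49

Others bid (5, 5, 5, 5): truth gives 0; bid 9 gives 7 > 0. Violating.
Others bid (5, 5, 5, 9): truth gives 0; bid 9 gives 7 > 0. Violating.
Others bid (5, 5, 9, 5): truth gives 0; bid 9 gives 7 > 0. Violating.
Others bid (5, 5, 9, 9): truth gives 0; bid 9 gives 7 > 0. Violating.
Others bid (5, 5, 5, 16): truth gives 0; no alternative beats it.
Others bid (5, 5, 9, 16): truth gives 0; no alternative beats it.
(Checking all 81 profiles: 49 have a profitable deviation, 32 do not.)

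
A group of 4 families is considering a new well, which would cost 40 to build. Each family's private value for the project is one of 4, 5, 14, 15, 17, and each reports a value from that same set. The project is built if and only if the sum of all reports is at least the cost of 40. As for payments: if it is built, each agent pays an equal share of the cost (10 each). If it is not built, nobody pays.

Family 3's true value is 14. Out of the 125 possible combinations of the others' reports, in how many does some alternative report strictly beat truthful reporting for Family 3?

24

Others report (4, 4, 15): truth gives 0; report 17 gives 4 > 0. Violating.
Others report (4, 4, 17): truth gives 0; report 15 gives 4 > 0. Violating.
Others report (4, 5, 14): truth gives 0; report 17 gives 4 > 0. Violating.
Others report (4, 5, 15): truth gives 0; report 17 gives 4 > 0. Violating.
Others report (4, 4, 4): truth gives 0; no alternative beats it.
Others report (4, 4, 5): truth gives 0; no alternative beats it.
(Checking all 125 profiles: 24 have a profitable deviation, 101 do not.)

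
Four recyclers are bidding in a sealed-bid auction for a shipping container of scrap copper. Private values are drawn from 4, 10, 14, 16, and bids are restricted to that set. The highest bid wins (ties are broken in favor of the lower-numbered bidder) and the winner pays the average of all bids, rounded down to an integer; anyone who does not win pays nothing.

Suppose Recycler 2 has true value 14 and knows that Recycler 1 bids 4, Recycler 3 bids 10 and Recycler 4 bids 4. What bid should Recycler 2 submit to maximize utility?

10

Bid 4: loses, pays 0, utility 0.
Bid 10: wins, pays 7, utility 14 - 7 = 7.
Bid 14: wins, pays 8, utility 14 - 8 = 6.
Bid 16: wins, pays 8, utility 14 - 8 = 6.
The best choice is 10 with utility 7.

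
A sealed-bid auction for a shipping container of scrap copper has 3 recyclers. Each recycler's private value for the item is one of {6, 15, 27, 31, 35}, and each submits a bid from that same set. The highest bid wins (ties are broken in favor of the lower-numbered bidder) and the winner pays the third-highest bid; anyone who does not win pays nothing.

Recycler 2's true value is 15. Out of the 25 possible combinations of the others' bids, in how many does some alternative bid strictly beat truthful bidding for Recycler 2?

6

Others bid (6, 27): truth gives 0; bid 27 gives 9 > 0. Violating.
Others bid (6, 31): truth gives 0; bid 31 gives 9 > 0. Violating.
Others bid (6, 35): truth gives 0; bid 35 gives 9 > 0. Violating.
Others bid (15, 6): truth gives 0; bid 27 gives 9 > 0. Violating.
Others bid (6, 6): truth gives 9; no alternative beats it.
Others bid (6, 15): truth gives 9; no alternative beats it.
(Checking all 25 profiles: 6 have a profitable deviation, 19 do not.)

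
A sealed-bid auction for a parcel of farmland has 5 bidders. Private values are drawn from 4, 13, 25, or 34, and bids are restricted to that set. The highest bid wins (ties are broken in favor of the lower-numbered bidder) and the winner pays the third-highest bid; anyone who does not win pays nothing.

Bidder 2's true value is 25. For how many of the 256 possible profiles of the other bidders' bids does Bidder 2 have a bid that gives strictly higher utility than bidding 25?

Others bid (4, 4, 4, 34): truth gives 0; bid 34 gives 21 > 0. Violating.
Others bid (4, 4, 13, 34): truth gives 0; bid 34 gives 12 > 0. Violating.
Others bid (4, 4, 34, 4): truth gives 0; bid 34 gives 21 > 0. Violating.
Others bid (4, 4, 34, 13): truth gives 0; bid 34 gives 12 > 0. Violating.
Others bid (4, 4, 4, 4): truth gives 21; no alternative beats it.
Others bid (4, 4, 4, 13): truth gives 21; no alternative beats it.
(Checking all 256 profiles: 32 have a profitable deviation, 224 do not.)

32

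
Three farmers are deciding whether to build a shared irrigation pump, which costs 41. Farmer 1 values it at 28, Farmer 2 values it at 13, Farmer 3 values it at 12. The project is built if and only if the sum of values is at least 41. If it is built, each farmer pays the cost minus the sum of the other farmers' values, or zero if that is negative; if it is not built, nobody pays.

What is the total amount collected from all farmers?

17

Total value 53 ≥ cost 41, so it is built.
Farmer 1: others sum to 25; max(0, 41 - 25) = 16.
Farmer 2: others sum to 40; max(0, 41 - 40) = 1.
Farmer 3: others sum to 41; max(0, 41 - 41) = 0.
Total collected = 16 + 1 + 0 = 17.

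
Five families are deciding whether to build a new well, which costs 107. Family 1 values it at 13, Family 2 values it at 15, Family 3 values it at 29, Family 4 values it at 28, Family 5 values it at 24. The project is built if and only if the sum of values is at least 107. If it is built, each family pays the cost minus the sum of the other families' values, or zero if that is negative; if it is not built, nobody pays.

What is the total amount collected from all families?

Total value 109 ≥ cost 107, so it is built.
Family 1: others sum to 96; max(0, 107 - 96) = 11.
Family 2: others sum to 94; max(0, 107 - 94) = 13.
Family 3: others sum to 80; max(0, 107 - 80) = 27.
Family 4: others sum to 81; max(0, 107 - 81) = 26.
Family 5: others sum to 85; max(0, 107 - 85) = 22.
Total collected = 11 + 13 + 27 + 26 + 22 = 99.

99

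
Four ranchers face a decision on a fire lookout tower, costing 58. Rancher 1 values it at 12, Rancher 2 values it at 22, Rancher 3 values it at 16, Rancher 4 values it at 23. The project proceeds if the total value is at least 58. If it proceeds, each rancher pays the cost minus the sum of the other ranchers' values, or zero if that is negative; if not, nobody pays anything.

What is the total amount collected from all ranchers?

16

Total value 73 ≥ cost 58, so it is built.
Rancher 1: others sum to 61; max(0, 58 - 61) = 0.
Rancher 2: others sum to 51; max(0, 58 - 51) = 7.
Rancher 3: others sum to 57; max(0, 58 - 57) = 1.
Rancher 4: others sum to 50; max(0, 58 - 50) = 8.
Total collected = 0 + 7 + 1 + 8 = 16.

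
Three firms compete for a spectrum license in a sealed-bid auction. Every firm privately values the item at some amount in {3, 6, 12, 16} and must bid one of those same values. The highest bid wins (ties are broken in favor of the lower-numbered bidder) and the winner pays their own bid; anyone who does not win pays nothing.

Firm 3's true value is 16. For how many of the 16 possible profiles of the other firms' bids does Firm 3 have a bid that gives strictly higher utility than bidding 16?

Others bid (3, 3): truth gives 0; bid 6 gives 10 > 0. Violating.
Others bid (3, 6): truth gives 0; bid 12 gives 4 > 0. Violating.
Others bid (6, 3): truth gives 0; bid 12 gives 4 > 0. Violating.
Others bid (6, 6): truth gives 0; bid 12 gives 4 > 0. Violating.
Others bid (3, 12): truth gives 0; no alternative beats it.
Others bid (3, 16): truth gives 0; no alternative beats it.
(Checking all 16 profiles: 4 have a profitable deviation, 12 do not.)

4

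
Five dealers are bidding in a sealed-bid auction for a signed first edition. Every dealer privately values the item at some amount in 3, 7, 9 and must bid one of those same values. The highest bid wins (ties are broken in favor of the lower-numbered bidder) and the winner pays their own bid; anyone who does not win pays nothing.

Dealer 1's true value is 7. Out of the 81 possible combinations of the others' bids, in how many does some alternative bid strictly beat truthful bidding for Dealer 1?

Others bid (3, 3, 3, 3): truth gives 0; bid 3 gives 4 > 0. Violating.
Others bid (3, 3, 3, 7): truth gives 0; no alternative beats it.
Others bid (3, 3, 3, 9): truth gives 0; no alternative beats it.
(Checking all 81 profiles: 1 has a profitable deviation, 80 do not.)

1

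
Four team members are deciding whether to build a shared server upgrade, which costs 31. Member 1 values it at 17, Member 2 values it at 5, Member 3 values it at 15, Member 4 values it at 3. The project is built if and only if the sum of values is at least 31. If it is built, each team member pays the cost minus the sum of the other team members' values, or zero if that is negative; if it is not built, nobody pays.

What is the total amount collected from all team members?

Total value 40 ≥ cost 31, so it is built.
Member 1: others sum to 23; max(0, 31 - 23) = 8.
Member 2: others sum to 35; max(0, 31 - 35) = 0.
Member 3: others sum to 25; max(0, 31 - 25) = 6.
Member 4: others sum to 37; max(0, 31 - 37) = 0.
Total collected = 8 + 0 + 6 + 0 = 14.

14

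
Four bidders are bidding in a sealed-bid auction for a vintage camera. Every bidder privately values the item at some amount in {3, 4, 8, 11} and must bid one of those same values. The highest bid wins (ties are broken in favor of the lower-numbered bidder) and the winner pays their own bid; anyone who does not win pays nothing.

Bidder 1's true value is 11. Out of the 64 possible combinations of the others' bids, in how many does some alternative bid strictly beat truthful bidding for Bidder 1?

27

Others bid (3, 3, 3): truth gives 0; bid 3 gives 8 > 0. Violating.
Others bid (3, 3, 4): truth gives 0; bid 4 gives 7 > 0. Violating.
Others bid (3, 3, 8): truth gives 0; bid 8 gives 3 > 0. Violating.
Others bid (3, 4, 3): truth gives 0; bid 4 gives 7 > 0. Violating.
Others bid (3, 3, 11): truth gives 0; no alternative beats it.
Others bid (3, 4, 11): truth gives 0; no alternative beats it.
(Checking all 64 profiles: 27 have a profitable deviation, 37 do not.)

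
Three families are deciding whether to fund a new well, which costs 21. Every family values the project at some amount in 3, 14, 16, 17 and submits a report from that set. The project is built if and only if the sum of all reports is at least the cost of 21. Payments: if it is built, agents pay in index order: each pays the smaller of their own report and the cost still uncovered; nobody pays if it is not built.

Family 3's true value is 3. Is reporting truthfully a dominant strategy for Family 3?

Check each profile of the others' reports and compare truth against every alternative report.
Others report (3, 14): truth gives 0, best alternative gives -1.
Others report (14, 3): truth gives 0, best alternative gives -1.
Others report (14, 14): truth gives 3, best alternative gives 3.
Others report (14, 16): truth gives 3, best alternative gives 3.
Others report (14, 17): truth gives 3, best alternative gives 3.
Others report (16, 14): truth gives 3, best alternative gives 3.
(Remaining 10 profiles checked similarly; truth is weakly best in each.)
In every case the truthful report is at least as good as any alternative, so it is a dominant strategy.

Yes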